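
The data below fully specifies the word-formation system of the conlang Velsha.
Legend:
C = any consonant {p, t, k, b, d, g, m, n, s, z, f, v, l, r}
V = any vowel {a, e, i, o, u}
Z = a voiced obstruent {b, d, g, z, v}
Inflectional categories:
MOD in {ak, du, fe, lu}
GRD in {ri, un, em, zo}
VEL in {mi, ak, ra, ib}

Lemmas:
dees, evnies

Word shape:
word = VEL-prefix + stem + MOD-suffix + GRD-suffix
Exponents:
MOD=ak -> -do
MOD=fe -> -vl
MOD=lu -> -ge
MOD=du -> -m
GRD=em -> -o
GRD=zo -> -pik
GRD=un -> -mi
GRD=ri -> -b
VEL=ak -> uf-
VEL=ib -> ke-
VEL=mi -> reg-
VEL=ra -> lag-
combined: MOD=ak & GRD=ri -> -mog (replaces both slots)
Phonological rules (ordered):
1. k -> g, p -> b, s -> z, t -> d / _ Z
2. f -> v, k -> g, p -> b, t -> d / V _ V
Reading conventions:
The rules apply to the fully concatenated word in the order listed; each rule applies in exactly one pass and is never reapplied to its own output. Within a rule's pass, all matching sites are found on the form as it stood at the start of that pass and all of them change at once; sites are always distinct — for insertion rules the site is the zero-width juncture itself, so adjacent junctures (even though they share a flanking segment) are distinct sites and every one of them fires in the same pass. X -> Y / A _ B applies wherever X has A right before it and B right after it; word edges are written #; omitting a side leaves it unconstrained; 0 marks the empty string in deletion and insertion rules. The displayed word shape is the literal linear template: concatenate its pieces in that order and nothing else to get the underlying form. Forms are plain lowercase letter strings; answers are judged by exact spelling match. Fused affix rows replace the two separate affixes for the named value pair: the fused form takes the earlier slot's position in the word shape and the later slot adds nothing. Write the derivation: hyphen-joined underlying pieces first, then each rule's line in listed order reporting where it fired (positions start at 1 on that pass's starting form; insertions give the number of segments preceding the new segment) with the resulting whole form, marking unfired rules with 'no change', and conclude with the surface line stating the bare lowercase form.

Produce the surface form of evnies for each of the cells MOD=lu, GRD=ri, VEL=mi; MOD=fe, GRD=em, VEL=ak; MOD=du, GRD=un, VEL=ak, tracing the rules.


cell MOD=lu, GRD=ri, VEL=mi:
underlying: reg-evnies-ge-b
1. k -> g, p -> b, s -> z, t -> d / _ Z: fires at position(s) 9: regevniezgeb
2. f -> v, k -> g, p -> b, t -> d / V _ V: no change
surface: regevniezgeb

cell MOD=fe, GRD=em, VEL=ak:
underlying: uf-evnies-vl-o
1. k -> g, p -> b, s -> z, t -> d / _ Z: fires at position(s) 8: ufevniezvlo
2. f -> v, k -> g, p -> b, t -> d / V _ V: fires at position(s) 2: uvevniezvlo
surface: uvevniezvlo

cell MOD=du, GRD=un, VEL=ak:
underlying: uf-evnies-m-mi
1. k -> g, p -> b, s -> z, t -> d / _ Z: no change
2. f -> v, k -> g, p -> b, t -> d / V _ V: fires at position(s) 2: uvevniesmmi
surface: uvevniesmmi


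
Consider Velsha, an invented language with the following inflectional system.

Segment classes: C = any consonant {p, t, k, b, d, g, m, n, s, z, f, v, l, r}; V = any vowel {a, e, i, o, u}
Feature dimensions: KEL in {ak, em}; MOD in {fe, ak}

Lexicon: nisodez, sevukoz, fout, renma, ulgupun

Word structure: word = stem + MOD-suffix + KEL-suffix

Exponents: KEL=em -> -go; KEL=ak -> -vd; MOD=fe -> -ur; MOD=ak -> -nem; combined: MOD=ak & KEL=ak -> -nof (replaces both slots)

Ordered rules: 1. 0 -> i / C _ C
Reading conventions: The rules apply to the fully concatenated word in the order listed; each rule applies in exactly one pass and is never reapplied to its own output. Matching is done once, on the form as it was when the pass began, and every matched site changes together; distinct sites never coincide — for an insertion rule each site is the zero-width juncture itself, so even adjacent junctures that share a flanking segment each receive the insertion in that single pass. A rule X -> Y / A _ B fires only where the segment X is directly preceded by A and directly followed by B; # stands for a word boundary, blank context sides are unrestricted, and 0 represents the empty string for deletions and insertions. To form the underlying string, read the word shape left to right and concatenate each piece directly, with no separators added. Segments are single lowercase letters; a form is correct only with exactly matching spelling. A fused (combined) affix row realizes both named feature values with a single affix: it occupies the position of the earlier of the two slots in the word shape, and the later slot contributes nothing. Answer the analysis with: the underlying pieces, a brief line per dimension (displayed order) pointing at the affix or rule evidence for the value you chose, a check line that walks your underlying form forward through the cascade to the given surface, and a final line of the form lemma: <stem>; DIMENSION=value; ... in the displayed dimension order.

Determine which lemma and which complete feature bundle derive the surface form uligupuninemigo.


underlying: ulgupun-nem-go
KEL=em - signalled by the affix -go
MOD=ak - signalled by the affix -nem
check: ulgupunnemgo -> uligupuninemigo
lemma: ulgupun; KEL=em; MOD=ak


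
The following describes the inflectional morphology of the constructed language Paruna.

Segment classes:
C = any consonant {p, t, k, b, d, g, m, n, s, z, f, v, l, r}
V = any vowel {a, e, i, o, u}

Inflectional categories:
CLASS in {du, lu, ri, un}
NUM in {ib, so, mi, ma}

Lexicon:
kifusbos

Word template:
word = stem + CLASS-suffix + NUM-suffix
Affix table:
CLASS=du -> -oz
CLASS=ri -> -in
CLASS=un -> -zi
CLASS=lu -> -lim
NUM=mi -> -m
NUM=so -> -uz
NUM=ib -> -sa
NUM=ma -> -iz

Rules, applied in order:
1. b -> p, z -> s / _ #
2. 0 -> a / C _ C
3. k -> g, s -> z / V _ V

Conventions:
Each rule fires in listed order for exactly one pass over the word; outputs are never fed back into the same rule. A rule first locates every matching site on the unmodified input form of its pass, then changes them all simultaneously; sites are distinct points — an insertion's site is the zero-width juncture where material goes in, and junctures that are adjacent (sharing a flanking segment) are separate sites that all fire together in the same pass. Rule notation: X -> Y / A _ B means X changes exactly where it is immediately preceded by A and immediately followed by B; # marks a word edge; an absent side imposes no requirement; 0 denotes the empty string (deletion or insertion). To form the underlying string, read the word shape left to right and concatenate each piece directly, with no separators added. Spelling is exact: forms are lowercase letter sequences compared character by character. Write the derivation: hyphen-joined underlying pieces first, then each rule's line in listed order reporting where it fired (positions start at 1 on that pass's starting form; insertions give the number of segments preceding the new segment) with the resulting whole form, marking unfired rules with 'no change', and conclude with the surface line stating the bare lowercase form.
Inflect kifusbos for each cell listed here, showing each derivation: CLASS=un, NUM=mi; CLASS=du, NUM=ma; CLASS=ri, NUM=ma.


cell CLASS=un, NUM=mi:
underlying: kifusbos-zi-m
1. b -> p, z -> s / _ #: no change
2. 0 -> a / C _ C: inserts after position(s) 5, 8: kifusabosazim
3. k -> g, s -> z / V _ V: fires at position(s) 5, 9: kifuzabozazim
surface: kifuzabozazim

cell CLASS=du, NUM=ma:
underlying: kifusbos-oz-iz
1. b -> p, z -> s / _ #: fires at position(s) 12: kifusbosozis
2. 0 -> a / C _ C: inserts after position(s) 5: kifusabosozis
3. k -> g, s -> z / V _ V: fires at position(s) 5, 9: kifuzabozozis
surface: kifuzabozozis

cell CLASS=ri, NUM=ma:
underlying: kifusbos-in-iz
1. b -> p, z -> s / _ #: fires at position(s) 12: kifusbosinis
2. 0 -> a / C _ C: inserts after position(s) 5: kifusabosinis
3. k -> g, s -> z / V _ V: fires at position(s) 5, 9: kifuzabozinis
surface: kifuzabozinis


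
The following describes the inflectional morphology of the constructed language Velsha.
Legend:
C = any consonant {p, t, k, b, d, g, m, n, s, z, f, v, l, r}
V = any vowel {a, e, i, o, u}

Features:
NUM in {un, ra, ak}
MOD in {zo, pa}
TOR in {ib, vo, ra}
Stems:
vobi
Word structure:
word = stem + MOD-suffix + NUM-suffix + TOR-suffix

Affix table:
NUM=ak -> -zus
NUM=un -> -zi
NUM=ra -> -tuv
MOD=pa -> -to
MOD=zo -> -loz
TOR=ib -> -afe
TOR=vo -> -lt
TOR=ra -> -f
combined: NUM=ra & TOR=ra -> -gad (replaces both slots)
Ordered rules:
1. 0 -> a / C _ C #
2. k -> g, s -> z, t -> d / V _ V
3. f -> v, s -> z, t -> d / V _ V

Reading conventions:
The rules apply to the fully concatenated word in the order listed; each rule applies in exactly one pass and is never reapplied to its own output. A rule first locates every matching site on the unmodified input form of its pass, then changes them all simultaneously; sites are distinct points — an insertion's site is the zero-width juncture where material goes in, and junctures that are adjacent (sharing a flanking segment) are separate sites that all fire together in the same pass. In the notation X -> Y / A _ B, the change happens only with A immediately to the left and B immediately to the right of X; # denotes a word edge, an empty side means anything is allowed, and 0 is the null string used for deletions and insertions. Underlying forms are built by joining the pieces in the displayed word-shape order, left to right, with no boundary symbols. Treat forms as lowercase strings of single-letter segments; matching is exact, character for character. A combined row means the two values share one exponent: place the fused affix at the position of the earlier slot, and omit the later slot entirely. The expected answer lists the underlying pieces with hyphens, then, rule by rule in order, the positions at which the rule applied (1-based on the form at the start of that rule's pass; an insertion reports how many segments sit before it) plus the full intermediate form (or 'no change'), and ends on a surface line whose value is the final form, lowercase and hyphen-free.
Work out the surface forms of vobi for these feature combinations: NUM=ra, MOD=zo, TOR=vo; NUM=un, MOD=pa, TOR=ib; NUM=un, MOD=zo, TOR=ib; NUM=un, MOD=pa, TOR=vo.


cell NUM=ra, MOD=zo, TOR=vo:
underlying: vobi-loz-tuv-lt
1. 0 -> a / C _ C #: inserts after position(s) 11: vobiloztuvlat
2. k -> g, s -> z, t -> d / V _ V: no change
3. f -> v, s -> z, t -> d / V _ V: no change
surface: vobiloztuvlat

cell NUM=un, MOD=pa, TOR=ib:
underlying: vobi-to-zi-afe
1. 0 -> a / C _ C #: no change
2. k -> g, s -> z, t -> d / V _ V: fires at position(s) 5: vobidoziafe
3. f -> v, s -> z, t -> d / V _ V: fires at position(s) 10: vobidoziave
surface: vobidoziave

cell NUM=un, MOD=zo, TOR=ib:
underlying: vobi-loz-zi-afe
1. 0 -> a / C _ C #: no change
2. k -> g, s -> z, t -> d / V _ V: no change
3. f -> v, s -> z, t -> d / V _ V: fires at position(s) 11: vobilozziave
surface: vobilozziave

cell NUM=un, MOD=pa, TOR=vo:
underlying: vobi-to-zi-lt
1. 0 -> a / C _ C #: inserts after position(s) 9: vobitozilat
2. k -> g, s -> z, t -> d / V _ V: fires at position(s) 5: vobidozilat
3. f -> v, s -> z, t -> d / V _ V: no change
surface: vobidozilat


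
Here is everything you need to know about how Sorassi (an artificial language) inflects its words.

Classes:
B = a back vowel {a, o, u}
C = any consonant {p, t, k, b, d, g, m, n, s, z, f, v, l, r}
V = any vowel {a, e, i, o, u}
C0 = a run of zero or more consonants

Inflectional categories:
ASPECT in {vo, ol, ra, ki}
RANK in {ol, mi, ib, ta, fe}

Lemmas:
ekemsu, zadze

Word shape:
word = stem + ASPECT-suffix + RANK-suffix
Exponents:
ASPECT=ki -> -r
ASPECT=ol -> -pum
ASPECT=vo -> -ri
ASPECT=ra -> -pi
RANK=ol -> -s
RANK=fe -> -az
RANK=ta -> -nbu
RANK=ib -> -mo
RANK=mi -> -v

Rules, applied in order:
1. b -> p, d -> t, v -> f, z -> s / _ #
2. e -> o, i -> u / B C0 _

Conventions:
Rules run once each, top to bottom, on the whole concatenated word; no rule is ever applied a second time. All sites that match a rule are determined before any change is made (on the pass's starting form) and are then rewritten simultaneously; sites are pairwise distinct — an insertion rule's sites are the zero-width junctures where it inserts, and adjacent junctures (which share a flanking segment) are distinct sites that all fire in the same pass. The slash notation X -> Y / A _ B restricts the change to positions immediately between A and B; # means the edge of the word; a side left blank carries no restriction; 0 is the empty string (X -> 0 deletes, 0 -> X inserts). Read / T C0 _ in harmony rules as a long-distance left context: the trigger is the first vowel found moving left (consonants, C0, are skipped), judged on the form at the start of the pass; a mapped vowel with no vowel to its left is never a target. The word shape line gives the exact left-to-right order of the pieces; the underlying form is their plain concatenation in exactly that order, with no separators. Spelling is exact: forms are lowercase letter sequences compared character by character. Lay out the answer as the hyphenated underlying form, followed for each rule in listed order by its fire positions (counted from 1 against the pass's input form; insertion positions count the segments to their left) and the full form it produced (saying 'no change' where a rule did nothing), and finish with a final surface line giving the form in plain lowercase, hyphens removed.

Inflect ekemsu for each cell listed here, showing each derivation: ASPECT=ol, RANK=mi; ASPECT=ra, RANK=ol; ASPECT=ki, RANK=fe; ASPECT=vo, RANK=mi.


cell ASPECT=ol, RANK=mi:
underlying: ekemsu-pum-v
1. b -> p, d -> t, v -> f, z -> s / _ #: fires at position(s) 10: ekemsupumf
2. e -> o, i -> u / B C0 _: no change
surface: ekemsupumf

cell ASPECT=ra, RANK=ol:
underlying: ekemsu-pi-s
1. b -> p, d -> t, v -> f, z -> s / _ #: no change
2. e -> o, i -> u / B C0 _: fires at position(s) 8: ekemsupus
surface: ekemsupus

cell ASPECT=ki, RANK=fe:
underlying: ekemsu-r-az
1. b -> p, d -> t, v -> f, z -> s / _ #: fires at position(s) 9: ekemsuras
2. e -> o, i -> u / B C0 _: no change
surface: ekemsuras

cell ASPECT=vo, RANK=mi:
underlying: ekemsu-ri-v
1. b -> p, d -> t, v -> f, z -> s / _ #: fires at position(s) 9: ekemsurif
2. e -> o, i -> u / B C0 _: fires at position(s) 8: ekemsuruf
surface: ekemsuruf


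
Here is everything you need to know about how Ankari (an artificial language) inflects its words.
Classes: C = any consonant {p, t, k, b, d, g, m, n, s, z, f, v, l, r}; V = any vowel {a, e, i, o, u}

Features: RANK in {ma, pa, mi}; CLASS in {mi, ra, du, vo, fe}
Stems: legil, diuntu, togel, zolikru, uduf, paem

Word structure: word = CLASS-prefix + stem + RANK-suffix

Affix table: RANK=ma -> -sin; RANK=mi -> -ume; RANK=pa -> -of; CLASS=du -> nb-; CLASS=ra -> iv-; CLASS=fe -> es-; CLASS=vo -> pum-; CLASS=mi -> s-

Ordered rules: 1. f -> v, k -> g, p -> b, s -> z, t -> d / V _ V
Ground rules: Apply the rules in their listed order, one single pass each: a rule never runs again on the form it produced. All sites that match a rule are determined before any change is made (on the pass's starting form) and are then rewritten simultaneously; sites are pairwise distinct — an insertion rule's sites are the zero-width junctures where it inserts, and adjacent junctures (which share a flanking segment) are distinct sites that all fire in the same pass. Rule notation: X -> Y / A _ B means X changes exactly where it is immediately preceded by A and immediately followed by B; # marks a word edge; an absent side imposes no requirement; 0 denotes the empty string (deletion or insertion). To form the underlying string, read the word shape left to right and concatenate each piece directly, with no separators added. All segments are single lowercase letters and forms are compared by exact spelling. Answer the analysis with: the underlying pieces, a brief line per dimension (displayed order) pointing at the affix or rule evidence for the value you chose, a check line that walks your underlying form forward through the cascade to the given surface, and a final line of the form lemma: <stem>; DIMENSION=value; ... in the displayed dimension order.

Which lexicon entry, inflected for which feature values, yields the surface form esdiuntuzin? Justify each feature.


underlying: es-diuntu-sin
RANK=ma - signalled by the affix -sin
CLASS=fe - signalled by the affix es-
check: esdiuntusin -> esdiuntuzin
lemma: diuntu; RANK=ma; CLASS=fe


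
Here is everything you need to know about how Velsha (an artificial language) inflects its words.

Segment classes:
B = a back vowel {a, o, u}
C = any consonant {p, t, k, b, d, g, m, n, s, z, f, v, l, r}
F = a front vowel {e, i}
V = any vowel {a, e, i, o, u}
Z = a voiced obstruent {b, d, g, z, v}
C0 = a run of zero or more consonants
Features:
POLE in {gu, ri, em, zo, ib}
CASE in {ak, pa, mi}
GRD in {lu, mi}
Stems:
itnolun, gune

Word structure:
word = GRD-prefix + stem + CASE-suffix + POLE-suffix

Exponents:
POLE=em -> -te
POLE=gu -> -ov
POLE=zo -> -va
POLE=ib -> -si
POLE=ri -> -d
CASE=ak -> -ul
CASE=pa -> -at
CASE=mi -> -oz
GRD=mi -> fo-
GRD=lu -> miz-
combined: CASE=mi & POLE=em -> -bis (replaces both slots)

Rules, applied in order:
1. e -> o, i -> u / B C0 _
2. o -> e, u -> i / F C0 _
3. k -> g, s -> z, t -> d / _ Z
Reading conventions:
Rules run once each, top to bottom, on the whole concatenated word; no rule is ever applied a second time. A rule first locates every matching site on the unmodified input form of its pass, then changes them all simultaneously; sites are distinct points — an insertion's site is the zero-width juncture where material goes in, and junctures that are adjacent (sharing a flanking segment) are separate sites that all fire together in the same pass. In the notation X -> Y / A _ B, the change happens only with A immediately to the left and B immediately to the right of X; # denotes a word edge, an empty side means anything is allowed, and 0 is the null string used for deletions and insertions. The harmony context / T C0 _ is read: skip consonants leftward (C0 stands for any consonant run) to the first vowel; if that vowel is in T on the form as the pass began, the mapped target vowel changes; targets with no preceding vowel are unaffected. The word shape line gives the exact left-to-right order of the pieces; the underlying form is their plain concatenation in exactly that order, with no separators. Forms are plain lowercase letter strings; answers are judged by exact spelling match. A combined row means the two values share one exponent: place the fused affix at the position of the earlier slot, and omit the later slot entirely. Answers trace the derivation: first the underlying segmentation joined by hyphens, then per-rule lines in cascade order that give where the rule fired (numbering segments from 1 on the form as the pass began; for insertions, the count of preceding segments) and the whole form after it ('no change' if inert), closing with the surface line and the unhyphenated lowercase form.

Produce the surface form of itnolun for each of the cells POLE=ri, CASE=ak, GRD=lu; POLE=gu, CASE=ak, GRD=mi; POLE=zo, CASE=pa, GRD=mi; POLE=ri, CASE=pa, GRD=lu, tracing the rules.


cell POLE=ri, CASE=ak, GRD=lu:
underlying: miz-itnolun-ul-d
1. e -> o, i -> u / B C0 _: no change
2. o -> e, u -> i / F C0 _: fires at position(s) 7: mizitnelunuld
3. k -> g, s -> z, t -> d / _ Z: no change
surface: mizitnelunuld

cell POLE=gu, CASE=ak, GRD=mi:
underlying: fo-itnolun-ul-ov
1. e -> o, i -> u / B C0 _: fires at position(s) 3: foutnolunulov
2. o -> e, u -> i / F C0 _: no change
3. k -> g, s -> z, t -> d / _ Z: no change
surface: foutnolunulov

cell POLE=zo, CASE=pa, GRD=mi:
underlying: fo-itnolun-at-va
1. e -> o, i -> u / B C0 _: fires at position(s) 3: foutnolunatva
2. o -> e, u -> i / F C0 _: no change
3. k -> g, s -> z, t -> d / _ Z: fires at position(s) 11: foutnolunadva
surface: foutnolunadva

cell POLE=ri, CASE=pa, GRD=lu:
underlying: miz-itnolun-at-d
1. e -> o, i -> u / B C0 _: no change
2. o -> e, u -> i / F C0 _: fires at position(s) 7: mizitnelunatd
3. k -> g, s -> z, t -> d / _ Z: fires at position(s) 12: mizitnelunadd
surface: mizitnelunadd


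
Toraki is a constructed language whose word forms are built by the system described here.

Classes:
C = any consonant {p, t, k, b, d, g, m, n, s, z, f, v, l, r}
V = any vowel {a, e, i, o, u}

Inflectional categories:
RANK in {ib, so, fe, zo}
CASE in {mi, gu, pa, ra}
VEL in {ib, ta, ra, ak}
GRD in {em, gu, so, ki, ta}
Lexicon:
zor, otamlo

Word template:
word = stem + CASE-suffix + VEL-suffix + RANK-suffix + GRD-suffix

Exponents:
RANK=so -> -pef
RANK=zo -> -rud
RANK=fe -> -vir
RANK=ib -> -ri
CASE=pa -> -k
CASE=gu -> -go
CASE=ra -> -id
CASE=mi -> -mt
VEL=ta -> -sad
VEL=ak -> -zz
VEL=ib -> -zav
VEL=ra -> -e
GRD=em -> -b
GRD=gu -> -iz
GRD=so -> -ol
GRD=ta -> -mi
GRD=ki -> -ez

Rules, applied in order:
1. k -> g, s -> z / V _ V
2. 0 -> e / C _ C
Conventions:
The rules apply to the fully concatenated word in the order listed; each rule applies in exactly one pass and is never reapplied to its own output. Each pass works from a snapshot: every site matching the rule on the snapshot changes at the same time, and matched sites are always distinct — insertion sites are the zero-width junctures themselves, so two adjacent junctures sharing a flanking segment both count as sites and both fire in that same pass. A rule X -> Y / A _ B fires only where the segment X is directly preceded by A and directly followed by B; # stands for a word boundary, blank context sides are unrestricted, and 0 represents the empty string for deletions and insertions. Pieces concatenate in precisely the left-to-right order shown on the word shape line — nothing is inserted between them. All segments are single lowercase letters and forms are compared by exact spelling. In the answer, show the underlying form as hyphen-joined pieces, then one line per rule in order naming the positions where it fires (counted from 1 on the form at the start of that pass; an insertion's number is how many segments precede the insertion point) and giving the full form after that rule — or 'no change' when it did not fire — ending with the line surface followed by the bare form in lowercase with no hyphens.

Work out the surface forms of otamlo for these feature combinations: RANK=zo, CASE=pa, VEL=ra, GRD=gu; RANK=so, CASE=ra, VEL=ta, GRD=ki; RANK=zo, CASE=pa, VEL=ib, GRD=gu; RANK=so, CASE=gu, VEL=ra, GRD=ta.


cell RANK=zo, CASE=pa, VEL=ra, GRD=gu:
underlying: otamlo-k-e-rud-iz
1. k -> g, s -> z / V _ V: fires at position(s) 7: otamlogerudiz
2. 0 -> e / C _ C: inserts after position(s) 4: otamelogerudiz
surface: otamelogerudiz

cell RANK=so, CASE=ra, VEL=ta, GRD=ki:
underlying: otamlo-id-sad-pef-ez
1. k -> g, s -> z / V _ V: no change
2. 0 -> e / C _ C: inserts after position(s) 4, 8, 11: otameloidesadepefez
surface: otameloidesadepefez

cell RANK=zo, CASE=pa, VEL=ib, GRD=gu:
underlying: otamlo-k-zav-rud-iz
1. k -> g, s -> z / V _ V: no change
2. 0 -> e / C _ C: inserts after position(s) 4, 7, 10: otamelokezaverudiz
surface: otamelokezaverudiz

cell RANK=so, CASE=gu, VEL=ra, GRD=ta:
underlying: otamlo-go-e-pef-mi
1. k -> g, s -> z / V _ V: no change
2. 0 -> e / C _ C: inserts after position(s) 4, 12: otamelogoepefemi
surface: otamelogoepefemi


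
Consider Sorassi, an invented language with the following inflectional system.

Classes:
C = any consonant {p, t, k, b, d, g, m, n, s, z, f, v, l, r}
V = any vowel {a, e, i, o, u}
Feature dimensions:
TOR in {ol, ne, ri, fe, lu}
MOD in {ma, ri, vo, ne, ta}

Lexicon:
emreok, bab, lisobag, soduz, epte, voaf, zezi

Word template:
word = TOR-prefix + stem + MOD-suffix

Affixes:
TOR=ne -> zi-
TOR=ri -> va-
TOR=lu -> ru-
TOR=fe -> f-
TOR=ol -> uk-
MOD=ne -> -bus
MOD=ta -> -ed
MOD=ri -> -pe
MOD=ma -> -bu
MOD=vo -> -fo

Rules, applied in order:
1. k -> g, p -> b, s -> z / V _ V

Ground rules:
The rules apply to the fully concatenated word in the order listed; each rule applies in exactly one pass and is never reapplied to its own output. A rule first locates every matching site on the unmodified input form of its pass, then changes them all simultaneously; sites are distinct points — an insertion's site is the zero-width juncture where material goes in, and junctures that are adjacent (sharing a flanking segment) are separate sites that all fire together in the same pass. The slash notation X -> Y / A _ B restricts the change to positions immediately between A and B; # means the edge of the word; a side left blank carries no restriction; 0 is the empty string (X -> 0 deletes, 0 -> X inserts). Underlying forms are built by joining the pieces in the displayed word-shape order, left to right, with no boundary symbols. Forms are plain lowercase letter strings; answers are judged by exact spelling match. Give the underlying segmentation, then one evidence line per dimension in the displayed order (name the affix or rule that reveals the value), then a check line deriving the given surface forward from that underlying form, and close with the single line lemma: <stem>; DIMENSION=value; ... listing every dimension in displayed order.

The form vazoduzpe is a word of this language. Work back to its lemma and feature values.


underlying: va-soduz-pe
TOR=ri - signalled by the affix va-
MOD=ri - signalled by the affix -pe
check: vasoduzpe -> vazoduzpe
lemma: soduz; TOR=ri; MOD=ri


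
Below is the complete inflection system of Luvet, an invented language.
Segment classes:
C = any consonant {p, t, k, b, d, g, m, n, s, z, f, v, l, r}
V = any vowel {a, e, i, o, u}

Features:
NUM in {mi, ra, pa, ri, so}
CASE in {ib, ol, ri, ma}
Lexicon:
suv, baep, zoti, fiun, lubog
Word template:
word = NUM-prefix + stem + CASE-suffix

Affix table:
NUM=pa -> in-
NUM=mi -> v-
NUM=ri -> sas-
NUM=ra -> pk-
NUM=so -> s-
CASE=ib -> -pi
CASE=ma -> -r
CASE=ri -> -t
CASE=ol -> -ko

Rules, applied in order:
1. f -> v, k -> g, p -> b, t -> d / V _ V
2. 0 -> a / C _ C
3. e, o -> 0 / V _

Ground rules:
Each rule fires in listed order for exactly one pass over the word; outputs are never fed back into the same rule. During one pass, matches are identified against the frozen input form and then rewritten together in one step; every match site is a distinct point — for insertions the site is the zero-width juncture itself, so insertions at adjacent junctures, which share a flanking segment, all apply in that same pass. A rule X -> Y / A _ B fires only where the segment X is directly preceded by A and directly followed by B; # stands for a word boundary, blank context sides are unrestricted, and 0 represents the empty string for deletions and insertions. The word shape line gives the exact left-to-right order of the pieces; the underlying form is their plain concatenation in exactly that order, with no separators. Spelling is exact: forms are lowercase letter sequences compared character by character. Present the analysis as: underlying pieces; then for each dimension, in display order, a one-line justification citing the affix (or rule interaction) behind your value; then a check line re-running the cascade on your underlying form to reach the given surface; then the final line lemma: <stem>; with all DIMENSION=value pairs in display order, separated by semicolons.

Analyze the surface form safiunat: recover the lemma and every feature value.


underlying: s-fiun-t
NUM=so - signalled by the affix s-
CASE=ri - signalled by the affix -t
check: sfiunt -> sfiunt -> safiunat -> safiunat
lemma: fiun; NUM=so; CASE=ri


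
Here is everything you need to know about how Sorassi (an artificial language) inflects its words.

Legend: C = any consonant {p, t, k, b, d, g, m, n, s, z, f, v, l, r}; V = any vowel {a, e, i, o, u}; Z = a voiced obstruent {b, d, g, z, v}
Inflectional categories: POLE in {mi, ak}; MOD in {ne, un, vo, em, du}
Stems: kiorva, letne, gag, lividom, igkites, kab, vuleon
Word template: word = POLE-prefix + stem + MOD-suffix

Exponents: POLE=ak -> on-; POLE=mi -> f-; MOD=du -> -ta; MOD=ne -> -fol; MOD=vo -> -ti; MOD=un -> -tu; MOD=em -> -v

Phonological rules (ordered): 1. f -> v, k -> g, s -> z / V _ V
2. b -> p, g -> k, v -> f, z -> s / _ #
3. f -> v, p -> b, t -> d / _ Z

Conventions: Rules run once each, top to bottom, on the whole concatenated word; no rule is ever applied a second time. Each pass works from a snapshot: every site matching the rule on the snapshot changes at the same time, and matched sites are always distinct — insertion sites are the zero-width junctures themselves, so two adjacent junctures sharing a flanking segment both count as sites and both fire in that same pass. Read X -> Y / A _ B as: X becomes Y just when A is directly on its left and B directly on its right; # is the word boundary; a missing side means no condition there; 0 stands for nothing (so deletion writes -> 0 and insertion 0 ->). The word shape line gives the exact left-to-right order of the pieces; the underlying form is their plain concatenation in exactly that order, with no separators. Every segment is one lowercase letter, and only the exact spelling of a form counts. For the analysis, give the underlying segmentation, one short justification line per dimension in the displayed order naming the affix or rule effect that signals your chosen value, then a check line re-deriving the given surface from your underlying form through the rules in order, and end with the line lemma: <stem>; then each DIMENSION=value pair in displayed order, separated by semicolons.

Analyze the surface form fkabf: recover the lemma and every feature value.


underlying: f-kab-v
POLE=mi - signalled by the affix f-
MOD=em - signalled by the affix -v
check: fkabv -> fkabv -> fkabf -> fkabf
lemma: kab; POLE=mi; MOD=em


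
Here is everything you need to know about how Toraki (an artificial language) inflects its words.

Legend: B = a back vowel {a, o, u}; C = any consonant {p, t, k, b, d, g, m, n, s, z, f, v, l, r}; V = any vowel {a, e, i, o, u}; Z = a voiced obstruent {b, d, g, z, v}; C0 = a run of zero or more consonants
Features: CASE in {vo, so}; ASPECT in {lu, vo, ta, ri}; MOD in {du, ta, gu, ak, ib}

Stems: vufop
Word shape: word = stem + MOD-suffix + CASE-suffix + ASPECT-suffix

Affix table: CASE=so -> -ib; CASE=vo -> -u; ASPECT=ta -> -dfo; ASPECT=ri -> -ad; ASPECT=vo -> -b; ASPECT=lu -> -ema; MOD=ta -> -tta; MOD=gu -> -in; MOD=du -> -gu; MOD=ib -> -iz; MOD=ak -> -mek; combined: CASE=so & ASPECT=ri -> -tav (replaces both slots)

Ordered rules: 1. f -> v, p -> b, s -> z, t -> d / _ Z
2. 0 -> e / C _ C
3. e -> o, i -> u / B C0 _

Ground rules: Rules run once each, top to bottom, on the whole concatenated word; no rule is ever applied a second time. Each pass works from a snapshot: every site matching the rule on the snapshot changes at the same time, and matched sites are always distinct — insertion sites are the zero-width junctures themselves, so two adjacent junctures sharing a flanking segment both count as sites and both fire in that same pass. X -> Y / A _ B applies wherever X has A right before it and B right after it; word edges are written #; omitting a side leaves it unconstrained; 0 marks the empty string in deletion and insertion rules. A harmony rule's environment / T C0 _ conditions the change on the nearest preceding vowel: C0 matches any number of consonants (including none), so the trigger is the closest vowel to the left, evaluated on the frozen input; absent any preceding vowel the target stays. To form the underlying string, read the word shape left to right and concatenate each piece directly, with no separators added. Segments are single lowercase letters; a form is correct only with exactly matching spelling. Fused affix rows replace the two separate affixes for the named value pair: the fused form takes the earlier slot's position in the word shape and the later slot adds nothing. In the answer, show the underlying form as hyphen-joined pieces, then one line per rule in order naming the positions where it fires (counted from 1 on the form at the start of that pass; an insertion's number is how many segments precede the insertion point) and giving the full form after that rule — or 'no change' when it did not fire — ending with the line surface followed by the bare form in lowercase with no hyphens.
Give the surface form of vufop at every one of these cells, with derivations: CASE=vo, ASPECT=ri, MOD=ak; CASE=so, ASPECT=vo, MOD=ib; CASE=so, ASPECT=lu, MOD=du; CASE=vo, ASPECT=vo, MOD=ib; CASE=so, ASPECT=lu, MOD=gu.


cell CASE=vo, ASPECT=ri, MOD=ak:
underlying: vufop-mek-u-ad
1. f -> v, p -> b, s -> z, t -> d / _ Z: no change
2. 0 -> e / C _ C: inserts after position(s) 5: vufopemekuad
3. e -> o, i -> u / B C0 _: fires at position(s) 6: vufopomekuad
surface: vufopomekuad

cell CASE=so, ASPECT=vo, MOD=ib:
underlying: vufop-iz-ib-b
1. f -> v, p -> b, s -> z, t -> d / _ Z: no change
2. 0 -> e / C _ C: inserts after position(s) 9: vufopizibeb
3. e -> o, i -> u / B C0 _: fires at position(s) 6: vufopuzibeb
surface: vufopuzibeb

cell CASE=so, ASPECT=lu, MOD=du:
underlying: vufop-gu-ib-ema
1. f -> v, p -> b, s -> z, t -> d / _ Z: fires at position(s) 5: vufobguibema
2. 0 -> e / C _ C: inserts after position(s) 5: vufobeguibema
3. e -> o, i -> u / B C0 _: fires at position(s) 6, 9: vufoboguubema
surface: vufoboguubema

cell CASE=vo, ASPECT=vo, MOD=ib:
underlying: vufop-iz-u-b
1. f -> v, p -> b, s -> z, t -> d / _ Z: no change
2. 0 -> e / C _ C: no change
3. e -> o, i -> u / B C0 _: fires at position(s) 6: vufopuzub
surface: vufopuzub

cell CASE=so, ASPECT=lu, MOD=gu:
underlying: vufop-in-ib-ema
1. f -> v, p -> b, s -> z, t -> d / _ Z: no change
2. 0 -> e / C _ C: no change
3. e -> o, i -> u / B C0 _: fires at position(s) 6: vufopunibema
surface: vufopunibema


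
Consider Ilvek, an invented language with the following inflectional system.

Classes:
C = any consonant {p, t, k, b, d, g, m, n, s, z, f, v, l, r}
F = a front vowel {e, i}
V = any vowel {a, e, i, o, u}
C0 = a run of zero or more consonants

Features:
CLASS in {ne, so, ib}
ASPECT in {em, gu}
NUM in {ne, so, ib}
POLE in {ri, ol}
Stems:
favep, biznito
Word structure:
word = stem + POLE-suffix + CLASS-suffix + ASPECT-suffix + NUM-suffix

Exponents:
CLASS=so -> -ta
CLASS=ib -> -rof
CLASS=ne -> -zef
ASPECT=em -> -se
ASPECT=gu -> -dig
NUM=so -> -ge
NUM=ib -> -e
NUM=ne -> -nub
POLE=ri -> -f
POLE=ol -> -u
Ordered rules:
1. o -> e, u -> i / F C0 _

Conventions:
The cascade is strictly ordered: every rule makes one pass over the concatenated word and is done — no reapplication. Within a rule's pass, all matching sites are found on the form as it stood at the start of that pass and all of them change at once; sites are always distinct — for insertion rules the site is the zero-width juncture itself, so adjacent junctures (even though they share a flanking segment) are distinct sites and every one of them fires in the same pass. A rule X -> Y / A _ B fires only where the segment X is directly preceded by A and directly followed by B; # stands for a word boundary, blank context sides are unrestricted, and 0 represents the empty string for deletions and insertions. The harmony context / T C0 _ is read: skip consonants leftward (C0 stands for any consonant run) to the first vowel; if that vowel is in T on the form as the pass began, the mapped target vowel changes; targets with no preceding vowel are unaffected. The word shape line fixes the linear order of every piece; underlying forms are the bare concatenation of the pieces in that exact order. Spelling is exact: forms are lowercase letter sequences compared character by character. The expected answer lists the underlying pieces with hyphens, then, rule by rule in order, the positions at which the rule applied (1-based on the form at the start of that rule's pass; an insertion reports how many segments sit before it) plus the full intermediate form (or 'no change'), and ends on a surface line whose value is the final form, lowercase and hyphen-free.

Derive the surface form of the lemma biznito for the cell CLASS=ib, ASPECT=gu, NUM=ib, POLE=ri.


underlying: biznito-f-rof-dig-e
1. o -> e, u -> i / F C0 _: fires at position(s) 7: biznitefrofdige
surface: biznitefrofdige


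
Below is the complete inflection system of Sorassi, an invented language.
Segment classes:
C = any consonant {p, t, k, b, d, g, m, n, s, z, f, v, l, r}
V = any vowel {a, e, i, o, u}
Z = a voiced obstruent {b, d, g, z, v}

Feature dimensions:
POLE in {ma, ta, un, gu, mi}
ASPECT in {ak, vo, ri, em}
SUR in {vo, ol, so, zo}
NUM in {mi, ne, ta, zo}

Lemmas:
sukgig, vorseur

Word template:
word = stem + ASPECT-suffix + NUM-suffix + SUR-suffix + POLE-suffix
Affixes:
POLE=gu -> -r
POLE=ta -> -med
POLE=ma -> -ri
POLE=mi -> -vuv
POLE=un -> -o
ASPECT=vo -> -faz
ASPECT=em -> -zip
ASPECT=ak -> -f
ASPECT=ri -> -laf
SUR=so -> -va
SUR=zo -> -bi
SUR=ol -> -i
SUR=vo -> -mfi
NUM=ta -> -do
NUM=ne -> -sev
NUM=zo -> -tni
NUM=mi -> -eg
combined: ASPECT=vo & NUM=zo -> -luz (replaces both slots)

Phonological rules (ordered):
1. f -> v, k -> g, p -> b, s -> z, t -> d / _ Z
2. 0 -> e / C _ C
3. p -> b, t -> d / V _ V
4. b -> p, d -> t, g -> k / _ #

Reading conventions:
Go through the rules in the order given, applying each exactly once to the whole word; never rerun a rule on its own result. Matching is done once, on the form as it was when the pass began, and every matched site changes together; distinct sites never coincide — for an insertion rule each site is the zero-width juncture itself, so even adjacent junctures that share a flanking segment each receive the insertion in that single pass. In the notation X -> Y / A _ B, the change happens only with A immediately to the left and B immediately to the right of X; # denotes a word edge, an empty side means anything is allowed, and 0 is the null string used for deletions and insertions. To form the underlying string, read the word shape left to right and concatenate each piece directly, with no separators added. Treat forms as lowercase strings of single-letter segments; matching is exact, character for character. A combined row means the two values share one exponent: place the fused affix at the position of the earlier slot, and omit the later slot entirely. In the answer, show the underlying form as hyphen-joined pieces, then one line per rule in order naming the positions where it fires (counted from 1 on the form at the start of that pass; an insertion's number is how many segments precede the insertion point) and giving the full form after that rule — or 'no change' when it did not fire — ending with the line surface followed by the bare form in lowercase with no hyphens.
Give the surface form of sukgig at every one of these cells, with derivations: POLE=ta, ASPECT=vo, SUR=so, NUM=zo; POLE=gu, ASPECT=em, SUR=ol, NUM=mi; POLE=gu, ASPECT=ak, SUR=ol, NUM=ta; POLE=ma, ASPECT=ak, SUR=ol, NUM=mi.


cell POLE=ta, ASPECT=vo, SUR=so, NUM=zo:
underlying: sukgig-luz-va-med
1. f -> v, k -> g, p -> b, s -> z, t -> d / _ Z: fires at position(s) 3: suggigluzvamed
2. 0 -> e / C _ C: inserts after position(s) 3, 6, 9: sugegigeluzevamed
3. p -> b, t -> d / V _ V: no change
4. b -> p, d -> t, g -> k / _ #: fires at position(s) 17: sugegigeluzevamet
surface: sugegigeluzevamet

cell POLE=gu, ASPECT=em, SUR=ol, NUM=mi:
underlying: sukgig-zip-eg-i-r
1. f -> v, k -> g, p -> b, s -> z, t -> d / _ Z: fires at position(s) 3: suggigzipegir
2. 0 -> e / C _ C: inserts after position(s) 3, 6: sugegigezipegir
3. p -> b, t -> d / V _ V: fires at position(s) 11: sugegigezibegir
4. b -> p, d -> t, g -> k / _ #: no change
surface: sugegigezibegir

cell POLE=gu, ASPECT=ak, SUR=ol, NUM=ta:
underlying: sukgig-f-do-i-r
1. f -> v, k -> g, p -> b, s -> z, t -> d / _ Z: fires at position(s) 3, 7: suggigvdoir
2. 0 -> e / C _ C: inserts after position(s) 3, 6, 7: sugegigevedoir
3. p -> b, t -> d / V _ V: no change
4. b -> p, d -> t, g -> k / _ #: no change
surface: sugegigevedoir

cell POLE=ma, ASPECT=ak, SUR=ol, NUM=mi:
underlying: sukgig-f-eg-i-ri
1. f -> v, k -> g, p -> b, s -> z, t -> d / _ Z: fires at position(s) 3: suggigfegiri
2. 0 -> e / C _ C: inserts after position(s) 3, 6: sugegigefegiri
3. p -> b, t -> d / V _ V: no change
4. b -> p, d -> t, g -> k / _ #: no change
surface: sugegigefegiri


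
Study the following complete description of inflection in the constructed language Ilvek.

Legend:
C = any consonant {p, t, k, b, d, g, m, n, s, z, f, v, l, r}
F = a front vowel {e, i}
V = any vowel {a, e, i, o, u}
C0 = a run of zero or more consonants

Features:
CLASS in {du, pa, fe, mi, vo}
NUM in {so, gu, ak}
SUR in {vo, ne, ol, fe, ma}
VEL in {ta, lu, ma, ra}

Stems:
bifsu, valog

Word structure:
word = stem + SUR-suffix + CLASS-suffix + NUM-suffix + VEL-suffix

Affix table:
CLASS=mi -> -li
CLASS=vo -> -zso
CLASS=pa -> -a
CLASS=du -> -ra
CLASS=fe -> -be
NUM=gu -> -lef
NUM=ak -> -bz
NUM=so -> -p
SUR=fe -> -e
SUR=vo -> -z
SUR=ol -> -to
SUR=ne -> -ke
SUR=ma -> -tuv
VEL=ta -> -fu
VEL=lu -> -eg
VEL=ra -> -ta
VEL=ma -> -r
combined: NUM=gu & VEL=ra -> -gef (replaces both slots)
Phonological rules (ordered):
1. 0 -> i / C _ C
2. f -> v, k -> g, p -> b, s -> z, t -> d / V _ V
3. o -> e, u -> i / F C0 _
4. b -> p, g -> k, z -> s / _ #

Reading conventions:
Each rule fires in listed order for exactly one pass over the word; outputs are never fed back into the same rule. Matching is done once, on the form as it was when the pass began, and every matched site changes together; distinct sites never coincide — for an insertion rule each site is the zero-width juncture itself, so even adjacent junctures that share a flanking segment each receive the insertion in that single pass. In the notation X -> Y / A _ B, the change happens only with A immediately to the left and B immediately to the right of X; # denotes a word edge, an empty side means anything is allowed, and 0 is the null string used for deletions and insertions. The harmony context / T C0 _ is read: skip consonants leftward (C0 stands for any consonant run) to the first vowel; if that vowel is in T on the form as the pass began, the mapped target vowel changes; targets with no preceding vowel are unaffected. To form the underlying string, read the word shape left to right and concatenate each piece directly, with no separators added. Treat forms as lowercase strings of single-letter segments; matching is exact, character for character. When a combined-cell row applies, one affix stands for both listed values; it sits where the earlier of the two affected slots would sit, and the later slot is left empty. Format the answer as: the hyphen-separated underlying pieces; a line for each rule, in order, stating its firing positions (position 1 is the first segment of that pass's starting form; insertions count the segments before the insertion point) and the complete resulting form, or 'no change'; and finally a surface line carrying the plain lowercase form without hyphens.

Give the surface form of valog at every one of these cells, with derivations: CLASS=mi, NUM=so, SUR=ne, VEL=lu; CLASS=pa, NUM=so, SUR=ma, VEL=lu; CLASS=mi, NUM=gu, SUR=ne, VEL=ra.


cell CLASS=mi, NUM=so, SUR=ne, VEL=lu:
underlying: valog-ke-li-p-eg
1. 0 -> i / C _ C: inserts after position(s) 5: valogikelipeg
2. f -> v, k -> g, p -> b, s -> z, t -> d / V _ V: fires at position(s) 7, 11: valogigelibeg
3. o -> e, u -> i / F C0 _: no change
4. b -> p, g -> k, z -> s / _ #: fires at position(s) 13: valogigelibek
surface: valogigelibek

cell CLASS=pa, NUM=so, SUR=ma, VEL=lu:
underlying: valog-tuv-a-p-eg
1. 0 -> i / C _ C: inserts after position(s) 5: valogituvapeg
2. f -> v, k -> g, p -> b, s -> z, t -> d / V _ V: fires at position(s) 7, 11: valogiduvabeg
3. o -> e, u -> i / F C0 _: fires at position(s) 8: valogidivabeg
4. b -> p, g -> k, z -> s / _ #: fires at position(s) 13: valogidivabek
surface: valogidivabek

cell CLASS=mi, NUM=gu, SUR=ne, VEL=ra:
underlying: valog-ke-li-gef
1. 0 -> i / C _ C: inserts after position(s) 5: valogikeligef
2. f -> v, k -> g, p -> b, s -> z, t -> d / V _ V: fires at position(s) 7: valogigeligef
3. o -> e, u -> i / F C0 _: no change
4. b -> p, g -> k, z -> s / _ #: no change
surface: valogigeligef
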